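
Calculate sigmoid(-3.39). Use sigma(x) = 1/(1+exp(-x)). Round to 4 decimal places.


sigma(-3.39) = 1/(1+e^(3.39)) = 1/(1+29.665952) = 1/30.665952 = 0.0326.

0.0326


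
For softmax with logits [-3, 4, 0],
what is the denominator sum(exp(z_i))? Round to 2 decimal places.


Denom = e^-3=0.0498 + e^4=54.5982 + e^0=1.0000. Sum = 55.6480, which rounds to 55.65.

55.65


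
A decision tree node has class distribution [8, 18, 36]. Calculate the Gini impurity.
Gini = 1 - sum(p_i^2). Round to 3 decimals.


Total = 62. Proportions: 8/62, 18/62, 36/62. sum(p_i^2) = 0.4381. Gini = 1 - 0.4381 = 0.5619, which rounds to 0.562.

0.562


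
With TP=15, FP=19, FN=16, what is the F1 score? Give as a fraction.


Precision = 15/34 = 15/34. Recall = 15/31 = 15/31. F1 = 2*P*R/(P+R) = 6/13.

6/13


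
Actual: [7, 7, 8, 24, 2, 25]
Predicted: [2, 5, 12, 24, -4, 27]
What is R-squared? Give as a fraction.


Mean(y) = 73/6. SS_res = 85. SS_tot = 2873/6. R^2 = 1 - 85/(2873/6) = 139/169.

139/169


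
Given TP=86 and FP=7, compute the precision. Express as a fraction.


Precision = TP / (TP + FP) = 86 / 93 = 86/93.

86/93


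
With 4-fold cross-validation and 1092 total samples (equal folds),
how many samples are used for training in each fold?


Each validation fold has 1092/4 = 273 samples. Training set = 1092 - 273 = 819.

819


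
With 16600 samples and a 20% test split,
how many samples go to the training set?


Test set = 16600 * 20% = 3320. Training set = 16600 - 3320 = 13280.

13280


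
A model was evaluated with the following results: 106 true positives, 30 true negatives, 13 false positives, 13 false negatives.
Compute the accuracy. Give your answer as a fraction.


Accuracy = (TP + TN) / (TP + TN + FP + FN) = (106 + 30) / 162 = 68/81.

68/81


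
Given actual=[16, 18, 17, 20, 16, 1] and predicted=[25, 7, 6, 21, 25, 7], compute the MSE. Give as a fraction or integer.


MSE = (1/6) * ((16-25)^2=81 + (18-7)^2=121 + (17-6)^2=121 + (20-21)^2=1 + (16-25)^2=81 + (1-7)^2=36). Sum = 441. MSE = 147/2.

147/2


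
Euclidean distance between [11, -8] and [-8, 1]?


d = sqrt(sum of squared differences). (11--8)^2=361, (-8-1)^2=81. Sum = 442.

sqrt(442)


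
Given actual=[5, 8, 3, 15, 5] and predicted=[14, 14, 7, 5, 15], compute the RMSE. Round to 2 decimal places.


MSE = 66.6000. RMSE = sqrt(66.6000) = 8.16.

8.16


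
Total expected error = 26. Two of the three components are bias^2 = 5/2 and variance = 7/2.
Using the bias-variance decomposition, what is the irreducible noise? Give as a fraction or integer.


Total error = bias^2 + variance + irreducible noise. So irreducible noise = 26 - 5/2 - 7/2 = 20.

20


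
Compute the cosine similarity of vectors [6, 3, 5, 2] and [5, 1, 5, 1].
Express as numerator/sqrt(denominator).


dot = 60. |a|^2 = 74, |b|^2 = 52. cos = 60/sqrt(3848).

60/sqrt(3848)


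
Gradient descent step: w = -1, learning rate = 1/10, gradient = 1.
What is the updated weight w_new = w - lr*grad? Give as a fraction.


w_new = -1 - 1/10 * 1 = -1 - 1/10 = -11/10.

-11/10


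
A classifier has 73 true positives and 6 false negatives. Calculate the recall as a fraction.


Recall = TP / (TP + FN) = 73 / 79 = 73/79.

73/79


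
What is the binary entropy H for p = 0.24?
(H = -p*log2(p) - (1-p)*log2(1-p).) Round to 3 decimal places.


H = -0.24*log2(0.24) - 0.76*log2(0.76) = 0.795.

0.795


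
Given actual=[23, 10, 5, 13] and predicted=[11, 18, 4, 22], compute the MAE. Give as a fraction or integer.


MAE = (1/4) * (|23-11|=12 + |10-18|=8 + |5-4|=1 + |13-22|=9). Sum = 30. MAE = 15/2.

15/2


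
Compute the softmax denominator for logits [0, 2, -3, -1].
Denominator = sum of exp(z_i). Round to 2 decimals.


Denom = e^0=1.0000 + e^2=7.3891 + e^-3=0.0498 + e^-1=0.3679. Sum = 8.8068, which rounds to 8.81.

8.81


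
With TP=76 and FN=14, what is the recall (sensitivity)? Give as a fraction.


Recall = TP / (TP + FN) = 76 / 90 = 38/45.

38/45


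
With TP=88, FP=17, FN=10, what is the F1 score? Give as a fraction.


Precision = 88/105 = 88/105. Recall = 88/98 = 44/49. F1 = 2*P*R/(P+R) = 176/203.

176/203


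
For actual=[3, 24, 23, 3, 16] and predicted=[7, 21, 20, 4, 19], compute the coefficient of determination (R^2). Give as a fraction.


Mean(y) = 69/5. SS_res = 44. SS_tot = 2134/5. R^2 = 1 - 44/(2134/5) = 87/97.

87/97


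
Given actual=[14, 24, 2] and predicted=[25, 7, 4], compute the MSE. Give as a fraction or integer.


MSE = (1/3) * ((14-25)^2=121 + (24-7)^2=289 + (2-4)^2=4). Sum = 414. MSE = 138.

138


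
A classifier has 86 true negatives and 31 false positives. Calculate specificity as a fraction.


Specificity = TN / (TN + FP) = 86 / 117 = 86/117.

86/117


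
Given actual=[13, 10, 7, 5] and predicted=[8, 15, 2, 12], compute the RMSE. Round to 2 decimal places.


MSE = 31.0000. RMSE = sqrt(31.0000) = 5.57.

5.57


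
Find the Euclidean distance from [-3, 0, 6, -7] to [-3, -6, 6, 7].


d = sqrt(sum of squared differences). (-3--3)^2=0, (0--6)^2=36, (6-6)^2=0, (-7-7)^2=196. Sum = 232.

sqrt(232)


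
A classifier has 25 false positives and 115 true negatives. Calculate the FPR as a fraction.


FPR = FP / (FP + TN) = 25 / 140 = 5/28.

5/28


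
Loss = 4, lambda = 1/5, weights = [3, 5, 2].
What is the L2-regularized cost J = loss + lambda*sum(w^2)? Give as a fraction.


L2 sq norm = sum(w^2) = 38. J = 4 + 1/5 * 38 = 58/5.

58/5


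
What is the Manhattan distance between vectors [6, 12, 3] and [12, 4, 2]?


d = sum of absolute differences: |6-12|=6 + |12-4|=8 + |3-2|=1 = 15.

15


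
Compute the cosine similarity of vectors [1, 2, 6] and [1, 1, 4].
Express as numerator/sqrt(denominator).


dot = 27. |a|^2 = 41, |b|^2 = 18. cos = 27/sqrt(738).

27/sqrt(738)


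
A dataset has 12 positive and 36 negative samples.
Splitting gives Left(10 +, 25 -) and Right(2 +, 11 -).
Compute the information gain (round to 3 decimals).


H(parent) = 0.8113. H(left) = 0.8631, H(right) = 0.6194. Weighted = (35/48)*0.8631 + (13/48)*0.6194 = 0.7971. IG = 0.8113 - 0.7971 = 0.0142, which rounds to 0.014.

0.014


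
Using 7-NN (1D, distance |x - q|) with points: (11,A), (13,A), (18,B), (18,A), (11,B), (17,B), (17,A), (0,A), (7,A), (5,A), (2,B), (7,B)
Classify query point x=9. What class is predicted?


Distances: |11-9|=2, |13-9|=4, |18-9|=9, |18-9|=9, |11-9|=2, |17-9|=8, |17-9|=8, |0-9|=9, |7-9|=2, |5-9|=4, |2-9|=7, |7-9|=2. 7 nearest: (11,A), (7,A), (11,B), (7,B), (13,A), (5,A), (2,B). Counts: {'A': 4, 'B': 3}. Majority class: A.

A


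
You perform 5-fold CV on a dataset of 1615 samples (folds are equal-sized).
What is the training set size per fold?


Each validation fold has 1615/5 = 323 samples. Training set = 1615 - 323 = 1292.

1292


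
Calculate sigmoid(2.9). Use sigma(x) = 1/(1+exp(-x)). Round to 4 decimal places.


sigma(2.9) = 1/(1+e^(-2.9)) = 1/(1+0.055023) = 1/1.055023 = 0.9478.

0.9478


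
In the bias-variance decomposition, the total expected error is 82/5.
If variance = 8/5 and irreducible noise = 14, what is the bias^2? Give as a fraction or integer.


Total error = bias^2 + variance + irreducible noise. So bias^2 = 82/5 - 8/5 - 14 = 4/5.

4/5


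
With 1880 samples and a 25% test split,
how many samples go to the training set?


Test set = 1880 * 25% = 470. Training set = 1880 - 470 = 1410.

1410


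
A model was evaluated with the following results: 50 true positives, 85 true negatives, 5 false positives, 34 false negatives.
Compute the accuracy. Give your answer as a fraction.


Accuracy = (TP + TN) / (TP + TN + FP + FN) = (50 + 85) / 174 = 45/58.

45/58


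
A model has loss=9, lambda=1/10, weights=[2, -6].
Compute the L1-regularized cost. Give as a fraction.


L1 norm = sum(|w|) = 8. J = 9 + 1/10 * 8 = 49/5.

49/5


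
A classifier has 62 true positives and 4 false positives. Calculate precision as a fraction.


Precision = TP / (TP + FP) = 62 / 66 = 31/33.

31/33


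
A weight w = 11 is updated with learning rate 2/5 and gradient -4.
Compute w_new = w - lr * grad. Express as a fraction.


w_new = 11 - 2/5 * -4 = 11 - -8/5 = 63/5.

63/5


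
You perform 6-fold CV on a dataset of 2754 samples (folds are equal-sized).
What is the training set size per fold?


Each validation fold has 2754/6 = 459 samples. Training set = 2754 - 459 = 2295.

2295


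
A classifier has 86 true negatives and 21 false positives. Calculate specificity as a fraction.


Specificity = TN / (TN + FP) = 86 / 107 = 86/107.

86/107


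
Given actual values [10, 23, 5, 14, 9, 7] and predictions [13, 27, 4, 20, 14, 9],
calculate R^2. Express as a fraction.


Mean(y) = 34/3. SS_res = 91. SS_tot = 628/3. R^2 = 1 - 91/(628/3) = 355/628.

355/628


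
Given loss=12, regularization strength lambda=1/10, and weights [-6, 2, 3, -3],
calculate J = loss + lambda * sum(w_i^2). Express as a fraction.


L2 sq norm = sum(w^2) = 58. J = 12 + 1/10 * 58 = 89/5.

89/5


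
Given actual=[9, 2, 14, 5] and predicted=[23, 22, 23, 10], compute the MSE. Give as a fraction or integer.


MSE = (1/4) * ((9-23)^2=196 + (2-22)^2=400 + (14-23)^2=81 + (5-10)^2=25). Sum = 702. MSE = 351/2.

351/2


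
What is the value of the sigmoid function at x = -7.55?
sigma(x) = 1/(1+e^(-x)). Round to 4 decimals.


sigma(-7.55) = 1/(1+e^(7.55)) = 1/(1+1900.742731) = 1/1901.742731 = 0.0005.

0.0005


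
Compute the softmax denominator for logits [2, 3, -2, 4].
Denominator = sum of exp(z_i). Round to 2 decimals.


Denom = e^2=7.3891 + e^3=20.0855 + e^-2=0.1353 + e^4=54.5982. Sum = 82.2081, which rounds to 82.21.

82.21


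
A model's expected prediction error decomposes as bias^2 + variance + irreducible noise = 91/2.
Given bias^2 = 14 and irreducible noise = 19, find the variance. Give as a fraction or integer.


Total error = bias^2 + variance + irreducible noise. So variance = 91/2 - 14 - 19 = 25/2.

25/2


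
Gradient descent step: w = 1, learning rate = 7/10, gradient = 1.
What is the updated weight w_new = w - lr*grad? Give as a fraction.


w_new = 1 - 7/10 * 1 = 1 - 7/10 = 3/10.

3/10


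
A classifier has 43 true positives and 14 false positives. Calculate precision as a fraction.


Precision = TP / (TP + FP) = 43 / 57 = 43/57.

43/57


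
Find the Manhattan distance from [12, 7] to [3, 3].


d = sum of absolute differences: |12-3|=9 + |7-3|=4 = 13.

13


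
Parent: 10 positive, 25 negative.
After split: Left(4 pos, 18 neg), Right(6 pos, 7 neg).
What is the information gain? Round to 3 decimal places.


H(parent) = 0.8631. H(left) = 0.6840, H(right) = 0.9957. Weighted = (22/35)*0.6840 + (13/35)*0.9957 = 0.7998. IG = 0.8631 - 0.7998 = 0.0633, which rounds to 0.063.

0.063


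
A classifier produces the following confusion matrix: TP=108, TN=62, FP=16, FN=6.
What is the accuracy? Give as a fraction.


Accuracy = (TP + TN) / (TP + TN + FP + FN) = (108 + 62) / 192 = 85/96.

85/96


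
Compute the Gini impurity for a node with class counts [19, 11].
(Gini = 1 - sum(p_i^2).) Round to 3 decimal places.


Total = 30. Proportions: 19/30, 11/30. sum(p_i^2) = 0.5356. Gini = 1 - 0.5356 = 0.4644, which rounds to 0.464.

0.464


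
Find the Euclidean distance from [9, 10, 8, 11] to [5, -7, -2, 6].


d = sqrt(sum of squared differences). (9-5)^2=16, (10--7)^2=289, (8--2)^2=100, (11-6)^2=25. Sum = 430.

sqrt(430)


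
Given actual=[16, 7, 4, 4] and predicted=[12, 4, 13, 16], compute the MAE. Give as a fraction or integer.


MAE = (1/4) * (|16-12|=4 + |7-4|=3 + |4-13|=9 + |4-16|=12). Sum = 28. MAE = 7.

7


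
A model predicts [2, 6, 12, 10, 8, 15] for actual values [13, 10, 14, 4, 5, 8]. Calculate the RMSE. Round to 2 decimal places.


MSE = 39.1667. RMSE = sqrt(39.1667) = 6.26.

6.26


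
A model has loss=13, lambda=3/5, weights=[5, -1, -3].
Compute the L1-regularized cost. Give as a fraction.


L1 norm = sum(|w|) = 9. J = 13 + 3/5 * 9 = 92/5.

92/5


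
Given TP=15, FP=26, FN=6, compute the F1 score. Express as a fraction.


Precision = 15/41 = 15/41. Recall = 15/21 = 5/7. F1 = 2*P*R/(P+R) = 15/31.

15/31


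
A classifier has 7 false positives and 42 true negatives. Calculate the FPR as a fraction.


FPR = FP / (FP + TN) = 7 / 49 = 1/7.

1/7


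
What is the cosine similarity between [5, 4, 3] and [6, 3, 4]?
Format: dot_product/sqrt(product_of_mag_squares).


dot = 54. |a|^2 = 50, |b|^2 = 61. cos = 54/sqrt(3050).

54/sqrt(3050)


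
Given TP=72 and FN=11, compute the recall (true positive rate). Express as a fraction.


Recall = TP / (TP + FN) = 72 / 83 = 72/83.

72/83


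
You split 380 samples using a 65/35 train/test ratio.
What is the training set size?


Test set = 380 * 35% = 133. Training set = 380 - 133 = 247.

247


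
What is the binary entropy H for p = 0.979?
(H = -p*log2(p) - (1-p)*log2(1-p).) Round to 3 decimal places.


H = -0.979*log2(0.979) - 0.021*log2(0.021) = 0.147.

0.147


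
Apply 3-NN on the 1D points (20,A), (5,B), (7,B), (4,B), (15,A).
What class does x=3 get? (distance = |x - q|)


Distances: |20-3|=17, |5-3|=2, |7-3|=4, |4-3|=1, |15-3|=12. 3 nearest: (4,B), (5,B), (7,B). Counts: {'B': 3}. Majority class: B.

B


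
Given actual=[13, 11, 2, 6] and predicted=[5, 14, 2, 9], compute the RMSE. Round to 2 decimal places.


MSE = 20.5000. RMSE = sqrt(20.5000) = 4.53.

4.53


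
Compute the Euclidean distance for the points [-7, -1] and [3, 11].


d = sqrt(sum of squared differences). (-7-3)^2=100, (-1-11)^2=144. Sum = 244.

sqrt(244)


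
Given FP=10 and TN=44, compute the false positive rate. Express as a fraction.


FPR = FP / (FP + TN) = 10 / 54 = 5/27.

5/27


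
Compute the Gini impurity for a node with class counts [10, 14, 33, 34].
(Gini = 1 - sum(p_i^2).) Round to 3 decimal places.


Total = 91. Proportions: 10/91, 14/91, 33/91, 34/91. sum(p_i^2) = 0.3068. Gini = 1 - 0.3068 = 0.6932, which rounds to 0.693.

0.693


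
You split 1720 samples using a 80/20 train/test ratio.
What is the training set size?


Test set = 1720 * 20% = 344. Training set = 1720 - 344 = 1376.

1376


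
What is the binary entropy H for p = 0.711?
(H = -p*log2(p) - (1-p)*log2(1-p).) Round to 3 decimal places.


H = -0.711*log2(0.711) - 0.289*log2(0.289) = 0.867.

0.867


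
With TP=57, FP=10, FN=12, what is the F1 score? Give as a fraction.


Precision = 57/67 = 57/67. Recall = 57/69 = 19/23. F1 = 2*P*R/(P+R) = 57/68.

57/68


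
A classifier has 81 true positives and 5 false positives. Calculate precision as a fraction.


Precision = TP / (TP + FP) = 81 / 86 = 81/86.

81/86


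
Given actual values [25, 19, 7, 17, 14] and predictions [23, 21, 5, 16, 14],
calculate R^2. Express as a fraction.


Mean(y) = 82/5. SS_res = 13. SS_tot = 876/5. R^2 = 1 - 13/(876/5) = 811/876.

811/876


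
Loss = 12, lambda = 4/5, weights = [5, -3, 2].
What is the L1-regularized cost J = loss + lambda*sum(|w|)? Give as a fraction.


L1 norm = sum(|w|) = 10. J = 12 + 4/5 * 10 = 20.

20


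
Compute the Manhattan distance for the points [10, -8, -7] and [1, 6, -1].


d = sum of absolute differences: |10-1|=9 + |-8-6|=14 + |-7--1|=6 = 29.

29


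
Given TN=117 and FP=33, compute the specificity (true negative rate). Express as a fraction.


Specificity = TN / (TN + FP) = 117 / 150 = 39/50.

39/50


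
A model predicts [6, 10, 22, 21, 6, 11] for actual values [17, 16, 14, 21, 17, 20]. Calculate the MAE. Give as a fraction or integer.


MAE = (1/6) * (|17-6|=11 + |16-10|=6 + |14-22|=8 + |21-21|=0 + |17-6|=11 + |20-11|=9). Sum = 45. MAE = 15/2.

15/2


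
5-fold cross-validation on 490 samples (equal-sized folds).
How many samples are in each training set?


Each validation fold has 490/5 = 98 samples. Training set = 490 - 98 = 392.

392


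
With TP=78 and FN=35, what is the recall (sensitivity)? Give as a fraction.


Recall = TP / (TP + FN) = 78 / 113 = 78/113.

78/113


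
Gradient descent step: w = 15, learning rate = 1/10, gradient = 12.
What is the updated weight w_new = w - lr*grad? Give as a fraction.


w_new = 15 - 1/10 * 12 = 15 - 6/5 = 69/5.

69/5


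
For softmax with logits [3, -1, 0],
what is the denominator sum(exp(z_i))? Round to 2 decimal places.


Denom = e^3=20.0855 + e^-1=0.3679 + e^0=1.0000. Sum = 21.4534, which rounds to 21.45.

21.45


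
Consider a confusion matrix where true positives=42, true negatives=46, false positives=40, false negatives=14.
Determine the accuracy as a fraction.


Accuracy = (TP + TN) / (TP + TN + FP + FN) = (42 + 46) / 142 = 44/71.

44/71


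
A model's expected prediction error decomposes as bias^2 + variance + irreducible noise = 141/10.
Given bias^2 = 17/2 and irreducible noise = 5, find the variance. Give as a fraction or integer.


Total error = bias^2 + variance + irreducible noise. So variance = 141/10 - 17/2 - 5 = 3/5.

3/5


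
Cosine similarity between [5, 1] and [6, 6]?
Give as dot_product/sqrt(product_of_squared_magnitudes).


dot = 36. |a|^2 = 26, |b|^2 = 72. cos = 36/sqrt(1872).

36/sqrt(1872)


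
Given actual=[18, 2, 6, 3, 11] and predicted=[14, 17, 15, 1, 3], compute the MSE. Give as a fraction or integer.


MSE = (1/5) * ((18-14)^2=16 + (2-17)^2=225 + (6-15)^2=81 + (3-1)^2=4 + (11-3)^2=64). Sum = 390. MSE = 78.

78


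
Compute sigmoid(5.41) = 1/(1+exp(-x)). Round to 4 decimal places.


sigma(5.41) = 1/(1+e^(-5.41)) = 1/(1+0.004472) = 1/1.004472 = 0.9955.

0.9955


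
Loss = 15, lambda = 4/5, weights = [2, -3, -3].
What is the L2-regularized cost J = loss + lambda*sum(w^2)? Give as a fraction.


L2 sq norm = sum(w^2) = 22. J = 15 + 4/5 * 22 = 163/5.

163/5


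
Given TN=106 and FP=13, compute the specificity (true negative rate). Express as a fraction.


Specificity = TN / (TN + FP) = 106 / 119 = 106/119.

106/119


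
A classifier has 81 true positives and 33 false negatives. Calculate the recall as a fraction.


Recall = TP / (TP + FN) = 81 / 114 = 27/38.

27/38


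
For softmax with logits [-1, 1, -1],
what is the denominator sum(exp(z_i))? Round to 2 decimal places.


Denom = e^-1=0.3679 + e^1=2.7183 + e^-1=0.3679. Sum = 3.4541, which rounds to 3.45.

3.45


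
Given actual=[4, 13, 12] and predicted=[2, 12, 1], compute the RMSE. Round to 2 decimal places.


MSE = 42.0000. RMSE = sqrt(42.0000) = 6.48.

6.48


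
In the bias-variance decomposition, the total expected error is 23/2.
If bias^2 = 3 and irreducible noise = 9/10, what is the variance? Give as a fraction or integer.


Total error = bias^2 + variance + irreducible noise. So variance = 23/2 - 3 - 9/10 = 38/5.

38/5


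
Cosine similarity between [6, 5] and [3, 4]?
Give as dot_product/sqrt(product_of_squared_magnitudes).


dot = 38. |a|^2 = 61, |b|^2 = 25. cos = 38/sqrt(1525).

38/sqrt(1525)


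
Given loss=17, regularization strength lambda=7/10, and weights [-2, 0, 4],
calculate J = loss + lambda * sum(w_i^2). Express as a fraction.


L2 sq norm = sum(w^2) = 20. J = 17 + 7/10 * 20 = 31.

31


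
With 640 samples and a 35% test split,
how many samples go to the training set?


Test set = 640 * 35% = 224. Training set = 640 - 224 = 416.

416


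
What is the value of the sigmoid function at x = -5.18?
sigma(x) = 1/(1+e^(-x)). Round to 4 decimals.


sigma(-5.18) = 1/(1+e^(5.18)) = 1/(1+177.682811) = 1/178.682811 = 0.0056.

0.0056


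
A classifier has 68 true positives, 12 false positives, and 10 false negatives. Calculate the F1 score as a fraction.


Precision = 68/80 = 17/20. Recall = 68/78 = 34/39. F1 = 2*P*R/(P+R) = 68/79.

68/79


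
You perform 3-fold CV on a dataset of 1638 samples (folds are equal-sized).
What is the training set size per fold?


Each validation fold has 1638/3 = 546 samples. Training set = 1638 - 546 = 1092.

1092


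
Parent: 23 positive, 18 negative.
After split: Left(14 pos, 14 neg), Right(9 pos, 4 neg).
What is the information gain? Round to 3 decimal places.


H(parent) = 0.9892. H(left) = 1.0000, H(right) = 0.8905. Weighted = (28/41)*1.0000 + (13/41)*0.8905 = 0.9653. IG = 0.9892 - 0.9653 = 0.0239, which rounds to 0.024.

0.024


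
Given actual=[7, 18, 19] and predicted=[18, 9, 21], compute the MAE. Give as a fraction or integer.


MAE = (1/3) * (|7-18|=11 + |18-9|=9 + |19-21|=2). Sum = 22. MAE = 22/3.

22/3


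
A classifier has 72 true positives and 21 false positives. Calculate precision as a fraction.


Precision = TP / (TP + FP) = 72 / 93 = 24/31.

24/31


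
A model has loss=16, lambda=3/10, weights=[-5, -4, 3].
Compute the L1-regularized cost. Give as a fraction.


L1 norm = sum(|w|) = 12. J = 16 + 3/10 * 12 = 98/5.

98/5


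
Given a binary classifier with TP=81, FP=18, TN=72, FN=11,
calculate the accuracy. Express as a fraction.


Accuracy = (TP + TN) / (TP + TN + FP + FN) = (81 + 72) / 182 = 153/182.

153/182


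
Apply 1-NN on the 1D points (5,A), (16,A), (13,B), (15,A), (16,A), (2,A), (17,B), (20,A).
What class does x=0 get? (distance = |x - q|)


Distances: |5-0|=5, |16-0|=16, |13-0|=13, |15-0|=15, |16-0|=16, |2-0|=2, |17-0|=17, |20-0|=20. 1 nearest: (2,A). Counts: {'A': 1}. Majority class: A.

A


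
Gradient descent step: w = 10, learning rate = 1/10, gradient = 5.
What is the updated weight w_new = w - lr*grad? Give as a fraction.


w_new = 10 - 1/10 * 5 = 10 - 1/2 = 19/2.

19/2


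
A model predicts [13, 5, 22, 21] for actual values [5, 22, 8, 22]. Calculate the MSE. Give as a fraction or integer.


MSE = (1/4) * ((5-13)^2=64 + (22-5)^2=289 + (8-22)^2=196 + (22-21)^2=1). Sum = 550. MSE = 275/2.

275/2


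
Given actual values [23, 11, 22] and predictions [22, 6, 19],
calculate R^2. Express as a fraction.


Mean(y) = 56/3. SS_res = 35. SS_tot = 266/3. R^2 = 1 - 35/(266/3) = 23/38.

23/38


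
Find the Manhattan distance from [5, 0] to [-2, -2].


d = sum of absolute differences: |5--2|=7 + |0--2|=2 = 9.

9


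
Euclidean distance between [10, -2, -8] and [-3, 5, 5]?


d = sqrt(sum of squared differences). (10--3)^2=169, (-2-5)^2=49, (-8-5)^2=169. Sum = 387.

sqrt(387)


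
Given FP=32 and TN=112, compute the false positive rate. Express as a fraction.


FPR = FP / (FP + TN) = 32 / 144 = 2/9.

2/9


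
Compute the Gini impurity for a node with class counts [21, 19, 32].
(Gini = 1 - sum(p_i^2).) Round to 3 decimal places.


Total = 72. Proportions: 21/72, 19/72, 32/72. sum(p_i^2) = 0.3522. Gini = 1 - 0.3522 = 0.6478, which rounds to 0.648.

0.648


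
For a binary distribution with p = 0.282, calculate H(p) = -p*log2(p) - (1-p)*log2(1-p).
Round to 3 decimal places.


H = -0.282*log2(0.282) - 0.718*log2(0.718) = 0.858.

0.858


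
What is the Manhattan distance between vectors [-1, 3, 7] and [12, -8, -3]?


d = sum of absolute differences: |-1-12|=13 + |3--8|=11 + |7--3|=10 = 34.

34


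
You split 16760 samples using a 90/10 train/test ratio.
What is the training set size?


Test set = 16760 * 10% = 1676. Training set = 16760 - 1676 = 15084.

15084


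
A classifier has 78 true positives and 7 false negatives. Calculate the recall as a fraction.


Recall = TP / (TP + FN) = 78 / 85 = 78/85.

78/85


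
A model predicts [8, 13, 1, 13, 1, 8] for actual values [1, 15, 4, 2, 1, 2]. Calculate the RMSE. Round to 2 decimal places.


MSE = 36.5000. RMSE = sqrt(36.5000) = 6.04.

6.04


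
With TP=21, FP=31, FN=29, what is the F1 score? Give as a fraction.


Precision = 21/52 = 21/52. Recall = 21/50 = 21/50. F1 = 2*P*R/(P+R) = 7/17.

7/17


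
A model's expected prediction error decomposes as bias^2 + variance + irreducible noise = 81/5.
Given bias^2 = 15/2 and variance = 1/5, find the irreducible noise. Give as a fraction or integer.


Total error = bias^2 + variance + irreducible noise. So irreducible noise = 81/5 - 15/2 - 1/5 = 17/2.

17/2


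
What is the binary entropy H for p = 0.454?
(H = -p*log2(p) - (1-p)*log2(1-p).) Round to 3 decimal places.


H = -0.454*log2(0.454) - 0.546*log2(0.546) = 0.994.

0.994


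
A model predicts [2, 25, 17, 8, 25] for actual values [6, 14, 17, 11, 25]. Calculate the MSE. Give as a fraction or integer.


MSE = (1/5) * ((6-2)^2=16 + (14-25)^2=121 + (17-17)^2=0 + (11-8)^2=9 + (25-25)^2=0). Sum = 146. MSE = 146/5.

146/5


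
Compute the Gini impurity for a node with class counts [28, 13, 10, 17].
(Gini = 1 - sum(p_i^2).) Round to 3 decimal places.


Total = 68. Proportions: 28/68, 13/68, 10/68, 17/68. sum(p_i^2) = 0.2902. Gini = 1 - 0.2902 = 0.7098, which rounds to 0.710.

0.710


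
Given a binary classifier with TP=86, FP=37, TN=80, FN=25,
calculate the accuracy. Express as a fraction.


Accuracy = (TP + TN) / (TP + TN + FP + FN) = (86 + 80) / 228 = 83/114.

83/114


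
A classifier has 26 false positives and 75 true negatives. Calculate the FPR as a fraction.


FPR = FP / (FP + TN) = 26 / 101 = 26/101.

26/101


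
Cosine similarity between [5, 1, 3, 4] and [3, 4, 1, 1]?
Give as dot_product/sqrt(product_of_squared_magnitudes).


dot = 26. |a|^2 = 51, |b|^2 = 27. cos = 26/sqrt(1377).

26/sqrt(1377)


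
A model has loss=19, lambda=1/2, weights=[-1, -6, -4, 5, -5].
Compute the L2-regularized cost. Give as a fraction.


L2 sq norm = sum(w^2) = 103. J = 19 + 1/2 * 103 = 141/2.

141/2


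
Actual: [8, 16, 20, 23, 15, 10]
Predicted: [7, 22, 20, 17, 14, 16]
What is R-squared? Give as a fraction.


Mean(y) = 46/3. SS_res = 110. SS_tot = 490/3. R^2 = 1 - 110/(490/3) = 16/49.

16/49


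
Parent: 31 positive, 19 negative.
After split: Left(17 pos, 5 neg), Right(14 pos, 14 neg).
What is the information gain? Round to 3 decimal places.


H(parent) = 0.9580. H(left) = 0.7732, H(right) = 1.0000. Weighted = (22/50)*0.7732 + (28/50)*1.0000 = 0.9002. IG = 0.9580 - 0.9002 = 0.0578, which rounds to 0.058.

0.058


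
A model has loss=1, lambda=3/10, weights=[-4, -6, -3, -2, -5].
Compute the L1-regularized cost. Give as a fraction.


L1 norm = sum(|w|) = 20. J = 1 + 3/10 * 20 = 7.

7


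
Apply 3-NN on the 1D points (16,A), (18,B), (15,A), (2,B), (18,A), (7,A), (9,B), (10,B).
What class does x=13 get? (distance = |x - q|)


Distances: |16-13|=3, |18-13|=5, |15-13|=2, |2-13|=11, |18-13|=5, |7-13|=6, |9-13|=4, |10-13|=3. 3 nearest: (15,A), (16,A), (10,B). Counts: {'A': 2, 'B': 1}. Majority class: A.

A


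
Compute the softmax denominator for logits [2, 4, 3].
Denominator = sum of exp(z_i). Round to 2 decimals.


Denom = e^2=7.3891 + e^4=54.5982 + e^3=20.0855. Sum = 82.0728, which rounds to 82.07.

82.07


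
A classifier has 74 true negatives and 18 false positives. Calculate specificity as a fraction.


Specificity = TN / (TN + FP) = 74 / 92 = 37/46.

37/46


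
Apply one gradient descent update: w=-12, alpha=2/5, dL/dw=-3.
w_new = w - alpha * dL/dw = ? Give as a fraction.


w_new = -12 - 2/5 * -3 = -12 - -6/5 = -54/5.

-54/5


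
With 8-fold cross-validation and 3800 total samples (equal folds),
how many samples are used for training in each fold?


Each validation fold has 3800/8 = 475 samples. Training set = 3800 - 475 = 3325.

3325


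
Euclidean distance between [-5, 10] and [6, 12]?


d = sqrt(sum of squared differences). (-5-6)^2=121, (10-12)^2=4. Sum = 125.

sqrt(125)


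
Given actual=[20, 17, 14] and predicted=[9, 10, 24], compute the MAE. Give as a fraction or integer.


MAE = (1/3) * (|20-9|=11 + |17-10|=7 + |14-24|=10). Sum = 28. MAE = 28/3.

28/3


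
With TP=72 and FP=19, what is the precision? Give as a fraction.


Precision = TP / (TP + FP) = 72 / 91 = 72/91.

72/91


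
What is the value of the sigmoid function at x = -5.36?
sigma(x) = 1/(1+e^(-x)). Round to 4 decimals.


sigma(-5.36) = 1/(1+e^(5.36)) = 1/(1+212.724946) = 1/213.724946 = 0.0047.

0.0047


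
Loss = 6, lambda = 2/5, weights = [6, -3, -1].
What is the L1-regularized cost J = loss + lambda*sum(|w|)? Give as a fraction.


L1 norm = sum(|w|) = 10. J = 6 + 2/5 * 10 = 10.

10


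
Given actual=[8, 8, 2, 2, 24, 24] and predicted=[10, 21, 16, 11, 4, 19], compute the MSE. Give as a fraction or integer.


MSE = (1/6) * ((8-10)^2=4 + (8-21)^2=169 + (2-16)^2=196 + (2-11)^2=81 + (24-4)^2=400 + (24-19)^2=25). Sum = 875. MSE = 875/6.

875/6


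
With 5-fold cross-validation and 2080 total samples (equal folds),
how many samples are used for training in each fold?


Each validation fold has 2080/5 = 416 samples. Training set = 2080 - 416 = 1664.

1664


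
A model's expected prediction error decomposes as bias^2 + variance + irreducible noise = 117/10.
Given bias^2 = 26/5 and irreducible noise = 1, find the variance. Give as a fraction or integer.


Total error = bias^2 + variance + irreducible noise. So variance = 117/10 - 26/5 - 1 = 11/2.

11/2


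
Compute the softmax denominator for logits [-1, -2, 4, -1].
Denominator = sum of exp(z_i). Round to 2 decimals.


Denom = e^-1=0.3679 + e^-2=0.1353 + e^4=54.5982 + e^-1=0.3679. Sum = 55.4693, which rounds to 55.47.

55.47


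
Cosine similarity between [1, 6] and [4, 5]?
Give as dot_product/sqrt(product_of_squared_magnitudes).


dot = 34. |a|^2 = 37, |b|^2 = 41. cos = 34/sqrt(1517).

34/sqrt(1517)


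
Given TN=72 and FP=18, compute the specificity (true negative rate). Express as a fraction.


Specificity = TN / (TN + FP) = 72 / 90 = 4/5.

4/5


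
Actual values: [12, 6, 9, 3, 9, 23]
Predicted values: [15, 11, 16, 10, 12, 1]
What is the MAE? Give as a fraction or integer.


MAE = (1/6) * (|12-15|=3 + |6-11|=5 + |9-16|=7 + |3-10|=7 + |9-12|=3 + |23-1|=22). Sum = 47. MAE = 47/6.

47/6


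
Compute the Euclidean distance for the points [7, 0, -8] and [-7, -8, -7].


d = sqrt(sum of squared differences). (7--7)^2=196, (0--8)^2=64, (-8--7)^2=1. Sum = 261.

sqrt(261)


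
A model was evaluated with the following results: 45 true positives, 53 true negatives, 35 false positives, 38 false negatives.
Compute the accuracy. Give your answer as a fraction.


Accuracy = (TP + TN) / (TP + TN + FP + FN) = (45 + 53) / 171 = 98/171.

98/171


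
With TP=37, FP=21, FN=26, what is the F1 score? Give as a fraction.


Precision = 37/58 = 37/58. Recall = 37/63 = 37/63. F1 = 2*P*R/(P+R) = 74/121.

74/121


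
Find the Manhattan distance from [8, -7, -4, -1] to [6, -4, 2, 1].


d = sum of absolute differences: |8-6|=2 + |-7--4|=3 + |-4-2|=6 + |-1-1|=2 = 13.

13


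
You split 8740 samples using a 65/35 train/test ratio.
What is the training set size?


Test set = 8740 * 35% = 3059. Training set = 8740 - 3059 = 5681.

5681


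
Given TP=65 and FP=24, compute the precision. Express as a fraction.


Precision = TP / (TP + FP) = 65 / 89 = 65/89.

65/89


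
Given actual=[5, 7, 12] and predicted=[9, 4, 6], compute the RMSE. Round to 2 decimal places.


MSE = 20.3333. RMSE = sqrt(20.3333) = 4.51.

4.51


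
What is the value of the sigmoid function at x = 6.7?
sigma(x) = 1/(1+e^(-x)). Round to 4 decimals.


sigma(6.7) = 1/(1+e^(-6.7)) = 1/(1+0.001231) = 1/1.001231 = 0.9988.

0.9988


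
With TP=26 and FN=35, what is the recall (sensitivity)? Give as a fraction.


Recall = TP / (TP + FN) = 26 / 61 = 26/61.

26/61


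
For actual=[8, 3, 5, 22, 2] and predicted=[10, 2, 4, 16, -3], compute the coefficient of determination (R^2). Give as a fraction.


Mean(y) = 8. SS_res = 67. SS_tot = 266. R^2 = 1 - 67/(266) = 199/266.

199/266


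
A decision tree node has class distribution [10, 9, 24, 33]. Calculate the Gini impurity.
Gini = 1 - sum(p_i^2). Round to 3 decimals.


Total = 76. Proportions: 10/76, 9/76, 24/76, 33/76. sum(p_i^2) = 0.3196. Gini = 1 - 0.3196 = 0.6804, which rounds to 0.680.

0.680


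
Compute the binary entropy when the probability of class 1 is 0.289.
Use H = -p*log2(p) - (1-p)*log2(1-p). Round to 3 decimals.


H = -0.289*log2(0.289) - 0.711*log2(0.711) = 0.867.

0.867


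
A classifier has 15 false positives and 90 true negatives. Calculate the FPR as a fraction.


FPR = FP / (FP + TN) = 15 / 105 = 1/7.

1/7


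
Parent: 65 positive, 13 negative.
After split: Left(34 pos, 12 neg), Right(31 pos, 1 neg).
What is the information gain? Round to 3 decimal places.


H(parent) = 0.6500. H(left) = 0.8281, H(right) = 0.2006. Weighted = (46/78)*0.8281 + (32/78)*0.2006 = 0.5707. IG = 0.6500 - 0.5707 = 0.0793, which rounds to 0.079.

0.079


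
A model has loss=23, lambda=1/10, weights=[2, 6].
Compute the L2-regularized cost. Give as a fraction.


L2 sq norm = sum(w^2) = 40. J = 23 + 1/10 * 40 = 27.

27


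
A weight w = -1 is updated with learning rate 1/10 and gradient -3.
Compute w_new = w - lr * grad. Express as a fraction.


w_new = -1 - 1/10 * -3 = -1 - -3/10 = -7/10.

-7/10


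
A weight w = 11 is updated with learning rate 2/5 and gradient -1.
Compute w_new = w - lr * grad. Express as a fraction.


w_new = 11 - 2/5 * -1 = 11 - -2/5 = 57/5.

57/5


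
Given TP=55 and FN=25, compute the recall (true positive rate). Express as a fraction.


Recall = TP / (TP + FN) = 55 / 80 = 11/16.

11/16


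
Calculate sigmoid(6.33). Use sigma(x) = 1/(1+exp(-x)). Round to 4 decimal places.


sigma(6.33) = 1/(1+e^(-6.33)) = 1/(1+0.001782) = 1/1.001782 = 0.9982.

0.9982


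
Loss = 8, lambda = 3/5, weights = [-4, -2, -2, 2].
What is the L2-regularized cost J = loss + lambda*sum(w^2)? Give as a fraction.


L2 sq norm = sum(w^2) = 28. J = 8 + 3/5 * 28 = 124/5.

124/5


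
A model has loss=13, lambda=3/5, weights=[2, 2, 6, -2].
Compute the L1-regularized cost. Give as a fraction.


L1 norm = sum(|w|) = 12. J = 13 + 3/5 * 12 = 101/5.

101/5


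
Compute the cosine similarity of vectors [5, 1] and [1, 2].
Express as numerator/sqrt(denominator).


dot = 7. |a|^2 = 26, |b|^2 = 5. cos = 7/sqrt(130).

7/sqrt(130)


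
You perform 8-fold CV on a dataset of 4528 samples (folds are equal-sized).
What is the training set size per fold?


Each validation fold has 4528/8 = 566 samples. Training set = 4528 - 566 = 3962.

3962


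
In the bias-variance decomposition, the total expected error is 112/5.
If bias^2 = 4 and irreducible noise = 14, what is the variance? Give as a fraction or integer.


Total error = bias^2 + variance + irreducible noise. So variance = 112/5 - 4 - 14 = 22/5.

22/5


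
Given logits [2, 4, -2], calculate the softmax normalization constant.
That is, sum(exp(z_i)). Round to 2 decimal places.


Denom = e^2=7.3891 + e^4=54.5982 + e^-2=0.1353. Sum = 62.1226, which rounds to 62.12.

62.12


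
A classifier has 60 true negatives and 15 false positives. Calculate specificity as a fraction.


Specificity = TN / (TN + FP) = 60 / 75 = 4/5.

4/5


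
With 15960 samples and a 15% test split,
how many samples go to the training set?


Test set = 15960 * 15% = 2394. Training set = 15960 - 2394 = 13566.

13566


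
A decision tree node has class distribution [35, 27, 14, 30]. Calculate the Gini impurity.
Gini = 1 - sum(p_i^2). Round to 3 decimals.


Total = 106. Proportions: 35/106, 27/106, 14/106, 30/106. sum(p_i^2) = 0.2714. Gini = 1 - 0.2714 = 0.7286, which rounds to 0.729.

0.729


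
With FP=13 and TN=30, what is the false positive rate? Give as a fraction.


FPR = FP / (FP + TN) = 13 / 43 = 13/43.

13/43


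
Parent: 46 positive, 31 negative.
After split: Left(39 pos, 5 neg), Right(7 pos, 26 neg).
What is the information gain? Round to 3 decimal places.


H(parent) = 0.9724. H(left) = 0.5108, H(right) = 0.7455. Weighted = (44/77)*0.5108 + (33/77)*0.7455 = 0.6114. IG = 0.9724 - 0.6114 = 0.3610, which rounds to 0.361.

0.361


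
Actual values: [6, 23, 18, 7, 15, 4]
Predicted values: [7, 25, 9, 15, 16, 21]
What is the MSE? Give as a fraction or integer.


MSE = (1/6) * ((6-7)^2=1 + (23-25)^2=4 + (18-9)^2=81 + (7-15)^2=64 + (15-16)^2=1 + (4-21)^2=289). Sum = 440. MSE = 220/3.

220/3


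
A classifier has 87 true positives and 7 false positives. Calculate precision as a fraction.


Precision = TP / (TP + FP) = 87 / 94 = 87/94.

87/94


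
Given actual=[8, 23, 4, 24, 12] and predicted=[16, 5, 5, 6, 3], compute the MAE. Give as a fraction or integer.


MAE = (1/5) * (|8-16|=8 + |23-5|=18 + |4-5|=1 + |24-6|=18 + |12-3|=9). Sum = 54. MAE = 54/5.

54/5


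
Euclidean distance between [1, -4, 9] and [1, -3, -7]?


d = sqrt(sum of squared differences). (1-1)^2=0, (-4--3)^2=1, (9--7)^2=256. Sum = 257.

sqrt(257)


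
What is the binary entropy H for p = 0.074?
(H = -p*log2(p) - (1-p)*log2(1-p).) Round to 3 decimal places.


H = -0.074*log2(0.074) - 0.926*log2(0.926) = 0.381.

0.381


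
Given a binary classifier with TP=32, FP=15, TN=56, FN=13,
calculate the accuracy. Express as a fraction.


Accuracy = (TP + TN) / (TP + TN + FP + FN) = (32 + 56) / 116 = 22/29.

22/29


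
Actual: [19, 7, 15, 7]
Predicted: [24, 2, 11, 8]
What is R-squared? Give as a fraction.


Mean(y) = 12. SS_res = 67. SS_tot = 108. R^2 = 1 - 67/(108) = 41/108.

41/108


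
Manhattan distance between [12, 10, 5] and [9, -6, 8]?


d = sum of absolute differences: |12-9|=3 + |10--6|=16 + |5-8|=3 = 22.

22


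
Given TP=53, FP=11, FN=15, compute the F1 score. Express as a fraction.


Precision = 53/64 = 53/64. Recall = 53/68 = 53/68. F1 = 2*P*R/(P+R) = 53/66.

53/66


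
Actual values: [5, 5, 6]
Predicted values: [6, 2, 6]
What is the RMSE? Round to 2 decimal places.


MSE = 3.3333. RMSE = sqrt(3.3333) = 1.83.

1.83


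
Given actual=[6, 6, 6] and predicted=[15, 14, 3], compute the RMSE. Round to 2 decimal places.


MSE = 51.3333. RMSE = sqrt(51.3333) = 7.16.

7.16


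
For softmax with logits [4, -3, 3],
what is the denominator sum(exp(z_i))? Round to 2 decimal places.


Denom = e^4=54.5982 + e^-3=0.0498 + e^3=20.0855. Sum = 74.7335, which rounds to 74.73.

74.73


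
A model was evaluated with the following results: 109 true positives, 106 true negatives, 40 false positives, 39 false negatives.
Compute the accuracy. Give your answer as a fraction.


Accuracy = (TP + TN) / (TP + TN + FP + FN) = (109 + 106) / 294 = 215/294.

215/294


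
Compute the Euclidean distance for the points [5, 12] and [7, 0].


d = sqrt(sum of squared differences). (5-7)^2=4, (12-0)^2=144. Sum = 148.

sqrt(148)


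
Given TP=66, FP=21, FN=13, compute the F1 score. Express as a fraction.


Precision = 66/87 = 22/29. Recall = 66/79 = 66/79. F1 = 2*P*R/(P+R) = 66/83.

66/83


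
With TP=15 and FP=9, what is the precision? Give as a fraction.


Precision = TP / (TP + FP) = 15 / 24 = 5/8.

5/8


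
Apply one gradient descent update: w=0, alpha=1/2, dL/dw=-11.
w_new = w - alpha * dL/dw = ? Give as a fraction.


w_new = 0 - 1/2 * -11 = 0 - -11/2 = 11/2.

11/2


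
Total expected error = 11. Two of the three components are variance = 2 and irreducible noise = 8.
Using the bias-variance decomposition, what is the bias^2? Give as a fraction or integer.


Total error = bias^2 + variance + irreducible noise. So bias^2 = 11 - 2 - 8 = 1.

1


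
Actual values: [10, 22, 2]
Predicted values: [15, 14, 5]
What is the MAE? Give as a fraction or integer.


MAE = (1/3) * (|10-15|=5 + |22-14|=8 + |2-5|=3). Sum = 16. MAE = 16/3.

16/3


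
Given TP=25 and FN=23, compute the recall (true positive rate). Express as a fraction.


Recall = TP / (TP + FN) = 25 / 48 = 25/48.

25/48


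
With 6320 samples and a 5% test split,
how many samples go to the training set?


Test set = 6320 * 5% = 316. Training set = 6320 - 316 = 6004.

6004
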